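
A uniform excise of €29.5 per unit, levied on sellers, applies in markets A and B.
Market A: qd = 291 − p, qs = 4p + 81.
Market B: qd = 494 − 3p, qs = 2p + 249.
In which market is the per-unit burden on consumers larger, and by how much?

Market A: pre-tax p* = €42, q* = 249; post-tax q = 225.4; per-unit burden on consumers = €23.6.
Market B: pre-tax p* = €49, q* = 347; post-tax q = 311.6; per-unit burden on consumers = €11.8.
Difference: €23.6 vs €11.8 → market A is larger by €11.8.

Market A, by €11.8.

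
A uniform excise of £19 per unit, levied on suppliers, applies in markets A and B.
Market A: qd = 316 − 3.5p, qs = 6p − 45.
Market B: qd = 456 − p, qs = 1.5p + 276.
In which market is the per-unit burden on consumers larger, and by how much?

Market A: pre-tax p* = £38, q* = 183; post-tax q = 141; per-unit burden on consumers = £12.
Market B: pre-tax p* = £72, q* = 384; post-tax q = 372.6; per-unit burden on consumers = £11.4.
Difference: £12 vs £11.4 → market A is larger by £0.6.

Market A, by £0.6.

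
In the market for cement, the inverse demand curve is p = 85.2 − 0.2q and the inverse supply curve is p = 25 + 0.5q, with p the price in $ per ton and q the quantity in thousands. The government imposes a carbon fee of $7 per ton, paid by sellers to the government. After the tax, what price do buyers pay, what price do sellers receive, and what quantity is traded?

Inverting to q(p) form: qd = 426 − 5p; qs = 2p − 50.
Before the tax: set 426 − 5p = 2p − 50 → p* = $68, q* = 86.
With the tax collected from sellers, supply shifts: qs = 2(p − 7) − 50.
Solving gives q = 76 with buyers paying $70 and sellers receiving $63 (the $7 wedge).
The less price-elastic side of the market bears the larger share of a per-unit tax.

Buyers pay $70; sellers receive $63; quantity = 76.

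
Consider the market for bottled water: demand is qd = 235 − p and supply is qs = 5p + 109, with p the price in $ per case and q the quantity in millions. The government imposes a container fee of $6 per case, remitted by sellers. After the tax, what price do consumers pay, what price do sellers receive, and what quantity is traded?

Consumers pay $26; sellers receive $20; quantity = 209.

Before the tax: set 235 − p = 5p + 109 → p* = $21, q* = 214.
With the tax collected from sellers, supply shifts: qs = 5(p − 6) + 109.
New equilibrium: consumers pay $26, sellers receive $20, q = 209. (Wedge: pb − ps = 6.)
The less price-elastic side of the market bears the larger share of a per-unit tax.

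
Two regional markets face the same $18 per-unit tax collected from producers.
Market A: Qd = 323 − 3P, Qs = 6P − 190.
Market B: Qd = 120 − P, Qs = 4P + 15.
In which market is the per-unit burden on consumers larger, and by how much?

Market A: pre-tax P* = $57, Q* = 152; post-tax Q = 116; per-unit burden on consumers = $12.
Market B: pre-tax P* = $21, Q* = 99; post-tax Q = 84.6; per-unit burden on consumers = $14.4.
Difference: $12 vs $14.4 → market B is larger by $2.4.

Market B, by $2.4.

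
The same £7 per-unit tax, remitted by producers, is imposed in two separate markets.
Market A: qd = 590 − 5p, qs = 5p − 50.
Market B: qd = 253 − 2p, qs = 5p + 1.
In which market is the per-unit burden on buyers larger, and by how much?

Market B, by £1.5.

Market A: pre-tax p* = £64, q* = 270; post-tax q = 252.5; per-unit burden on buyers = £3.5.
Market B: pre-tax p* = £36, q* = 181; post-tax q = 171; per-unit burden on buyers = £5.
Difference: £3.5 vs £5 → market B is larger by £1.5.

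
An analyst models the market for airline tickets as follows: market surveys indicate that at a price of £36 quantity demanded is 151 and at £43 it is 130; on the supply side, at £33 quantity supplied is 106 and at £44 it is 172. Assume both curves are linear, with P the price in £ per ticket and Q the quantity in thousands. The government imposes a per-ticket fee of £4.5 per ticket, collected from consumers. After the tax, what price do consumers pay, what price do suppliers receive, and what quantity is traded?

Consumers pay £42; suppliers receive £37.5; quantity = 133.

Demand slope: (130 − 151)/(43 − 36) = -3, so Qd = 259 − 3P.
Supply slope: (172 − 106)/(44 − 33) = 6, so Qs = 6P − 92.
Before the tax: set 259 − 3P = 6P − 92 → P* = £39, Q* = 142.
With the tax collected from consumers, demand (in seller-price terms) shifts: Qd = 259 − 3(P + 4.5).
Solving gives Q = 133 with consumers paying £42 and suppliers receiving £37.5 (the £4.5 wedge).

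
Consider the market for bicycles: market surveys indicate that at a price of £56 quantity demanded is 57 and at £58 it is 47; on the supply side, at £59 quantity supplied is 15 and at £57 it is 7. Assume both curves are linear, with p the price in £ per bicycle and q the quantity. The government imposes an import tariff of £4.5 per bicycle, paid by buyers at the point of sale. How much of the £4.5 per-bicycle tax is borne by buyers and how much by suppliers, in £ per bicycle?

Buyers bear £2 per bicycle; suppliers bear £2.5 per bicycle.

Demand slope: (47 − 57)/(58 − 56) = -5, so qd = 337 − 5p.
Supply slope: (7 − 15)/(57 − 59) = 4, so qs = 4p − 221.
Without the tax, 337 − 5p = 4p − 221 gives 9p = 558, so p* = £62 and q* = 27.
With the tax collected from buyers, demand (in seller-price terms) shifts: qd = 337 − 5(p + 4.5).
New equilibrium: buyers pay £64, suppliers receive £59.5, q = 17. (Wedge: pb − ps = 4.5.)
Burden on buyers: £2; on suppliers: £2.5. (They sum to £4.5.)
The less price-elastic side of the market bears the larger share of a per-unit tax.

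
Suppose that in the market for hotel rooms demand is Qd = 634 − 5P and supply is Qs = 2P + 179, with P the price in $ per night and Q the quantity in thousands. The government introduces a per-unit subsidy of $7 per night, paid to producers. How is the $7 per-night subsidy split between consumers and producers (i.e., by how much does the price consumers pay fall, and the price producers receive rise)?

Consumers gain $2 per night; producers gain $5 per night.

Before the subsidy: set 634 − 5P = 2P + 179 → P* = $65, Q* = 309.
With a per-unit subsidy paid to producers, each receives P + 7 per unit sold, so supply becomes Qs = 2(P + 7) + 179.
Solving gives Q = 319 with consumers paying $63 and producers receiving $70 (the $7 wedge).
Gain to consumers: $2; to producers: $5. (They sum to $7.)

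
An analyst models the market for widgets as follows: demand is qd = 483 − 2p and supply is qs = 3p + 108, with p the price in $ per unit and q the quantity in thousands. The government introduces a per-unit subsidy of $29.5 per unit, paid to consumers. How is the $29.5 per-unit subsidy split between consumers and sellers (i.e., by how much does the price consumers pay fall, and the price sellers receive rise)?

Without the subsidy, 483 − 2p = 3p + 108 gives 5p = 375, so p* = $75 and q* = 333.
With a per-unit subsidy paid to consumers, each effectively pays p − 29.5, so demand becomes qd = 483 − 2(p − 29.5).
Solving gives q = 368.4 with consumers paying $57.3 and sellers receiving $86.8 (the $29.5 wedge).
Gain to consumers: $17.7; to sellers: $11.8. (They sum to $29.5.)

Consumers gain $17.7 per unit; sellers gain $11.8 per unit.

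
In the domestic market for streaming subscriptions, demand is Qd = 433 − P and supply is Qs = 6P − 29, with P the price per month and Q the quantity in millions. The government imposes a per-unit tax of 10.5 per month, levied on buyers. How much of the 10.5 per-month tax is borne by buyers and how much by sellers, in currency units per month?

Buyers bear 9 per month; sellers bear 1.5 per month.

Before the tax: set 433 − P = 6P − 29 → P* = 66, Q* = 367.
With the tax collected from buyers, demand (in seller-price terms) shifts: Qd = 433 − (P + 10.5).
New equilibrium: buyers pay 75, sellers receive 64.5, Q = 358. (Wedge: Pb − Ps = 10.5.)
Burden on buyers: 9; on sellers: 1.5. (They sum to 10.5.)
The less price-elastic side of the market bears the larger share of a per-unit tax.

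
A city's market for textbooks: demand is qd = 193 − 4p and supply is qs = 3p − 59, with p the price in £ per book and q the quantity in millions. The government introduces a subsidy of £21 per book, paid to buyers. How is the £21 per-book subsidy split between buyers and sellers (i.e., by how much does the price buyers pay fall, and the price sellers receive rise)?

Buyers gain £9 per book; sellers gain £12 per book.

Without the subsidy, 193 − 4p = 3p − 59 gives 7p = 252, so p* = £36 and q* = 49.
With a per-unit subsidy paid to buyers, each effectively pays p − 21, so demand becomes qd = 193 − 4(p − 21).
Solving gives q = 85 with buyers paying £27 and sellers receiving £48 (the £21 wedge).
Gain to buyers: £9; to sellers: £12. (They sum to £21.)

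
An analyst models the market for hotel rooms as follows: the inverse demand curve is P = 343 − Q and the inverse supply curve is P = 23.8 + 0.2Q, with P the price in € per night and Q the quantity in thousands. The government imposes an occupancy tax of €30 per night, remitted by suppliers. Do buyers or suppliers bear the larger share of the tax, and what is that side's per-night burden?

Rewrite in direct form: Qd = 343 − P and Qs = 5P − 119.
Without the tax, 343 − P = 5P − 119 gives 6P = 462, so P* = €77 and Q* = 266.
With the tax collected from suppliers, supply shifts: Qs = 5(P − 30) − 119.
Solving gives Q = 241 with buyers paying €102 and suppliers receiving €72 (the €30 wedge).
Per-night burden: buyers €25, suppliers €5.
Buyers take the larger share because demand is less price-elastic here (demand slope 1 vs supply slope 5).

Buyers bear the larger share: €25 per night.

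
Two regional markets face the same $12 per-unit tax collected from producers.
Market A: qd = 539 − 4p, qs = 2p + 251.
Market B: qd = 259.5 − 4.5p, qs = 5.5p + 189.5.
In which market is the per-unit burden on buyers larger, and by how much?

Market A: pre-tax p* = $48, q* = 347; post-tax q = 331; per-unit burden on buyers = $4.
Market B: pre-tax p* = $7, q* = 228; post-tax q = 198.3; per-unit burden on buyers = $6.6.
Difference: $4 vs $6.6 → market B is larger by $2.6.

Market B, by $2.6.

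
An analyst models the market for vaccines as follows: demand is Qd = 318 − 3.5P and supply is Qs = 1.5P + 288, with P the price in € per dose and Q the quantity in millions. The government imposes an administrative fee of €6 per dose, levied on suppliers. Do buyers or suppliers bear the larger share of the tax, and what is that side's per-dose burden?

Suppliers bear the larger share: €4.2 per dose.

Before the tax: set 318 − 3.5P = 1.5P + 288 → P* = €6, Q* = 297.
With the tax collected from suppliers, supply shifts: Qs = 1.5(P − 6) + 288.
New equilibrium: buyers pay €7.8, suppliers receive €1.8, Q = 290.7. (Wedge: Pb − Ps = 6.)
Per-dose burden: buyers €1.8, suppliers €4.2.
Suppliers take the larger share because supply is less price-elastic here (demand slope 3.5 vs supply slope 1.5).
The less price-elastic side of the market bears the larger share of a per-unit tax.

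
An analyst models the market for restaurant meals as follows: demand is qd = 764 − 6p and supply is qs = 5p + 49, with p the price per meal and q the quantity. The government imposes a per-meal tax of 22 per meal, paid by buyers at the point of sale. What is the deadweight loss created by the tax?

Before the tax: set 764 − 6p = 5p + 49 → p* = 65, q* = 374.
With the tax collected from buyers, demand (in seller-price terms) shifts: qd = 764 − 6(p + 22).
Solving gives q = 314 with buyers paying 75 and sellers receiving 53 (the 22 wedge).
Quantity falls by |ΔQ| = |374 − 314| = 60.
DWL = ½ · t · |ΔQ| = ½ · 22 · 60 = 660.

Deadweight loss = 660.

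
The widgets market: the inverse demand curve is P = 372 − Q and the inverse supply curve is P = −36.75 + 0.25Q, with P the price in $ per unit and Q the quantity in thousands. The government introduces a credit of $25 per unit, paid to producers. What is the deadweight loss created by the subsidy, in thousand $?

Inverting to Q(P) form: Qd = 372 − P; Qs = 4P + 147.
Without the subsidy, 372 − P = 4P + 147 gives 5P = 225, so P* = $45 and Q* = 327.
With a per-unit subsidy paid to producers, each receives P + 25 per unit sold, so supply becomes Qs = 4(P + 25) + 147.
New equilibrium: buyers pay $25, producers receive $50, Q = 347. (Wedge: Pb − Ps = −25.)
Quantity rises by |ΔQ| = |327 − 347| = 20.
DWL = ½ · t · |ΔQ| = ½ · 25 · 20 = $250.

Deadweight loss = $250 thousand.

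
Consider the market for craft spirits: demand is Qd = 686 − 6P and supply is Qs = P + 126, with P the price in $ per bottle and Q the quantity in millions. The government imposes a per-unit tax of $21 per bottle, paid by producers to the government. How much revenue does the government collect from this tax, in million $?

Tax revenue = $3948 million.

Without the tax, 686 − 6P = P + 126 gives 7P = 560, so P* = $80 and Q* = 206.
With the tax collected from producers, supply shifts: Qs = (P − 21) + 126.
New equilibrium: buyers pay $83, producers receive $62, Q = 188. (Wedge: Pb − Ps = 21.)
Revenue = t · Q = 21 · 188 = $3948.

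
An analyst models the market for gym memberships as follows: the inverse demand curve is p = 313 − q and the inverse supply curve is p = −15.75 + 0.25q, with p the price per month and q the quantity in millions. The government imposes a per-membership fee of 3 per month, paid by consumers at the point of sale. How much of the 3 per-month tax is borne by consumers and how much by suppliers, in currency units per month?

Consumers bear 2.4 per month; suppliers bear 0.6 per month.

Rewrite in direct form: qd = 313 − p and qs = 4p + 63.
Without the tax, 313 − p = 4p + 63 gives 5p = 250, so p* = 50 and q* = 263.
With the tax collected from consumers, demand (in seller-price terms) shifts: qd = 313 − (p + 3).
New equilibrium: consumers pay 52.4, suppliers receive 49.4, q = 260.6. (Wedge: pb − ps = 3.)
Burden on consumers: 2.4; on suppliers: 0.6. (They sum to 3.)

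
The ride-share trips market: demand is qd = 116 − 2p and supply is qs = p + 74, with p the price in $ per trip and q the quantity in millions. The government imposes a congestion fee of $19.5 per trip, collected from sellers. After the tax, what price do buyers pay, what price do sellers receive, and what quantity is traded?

Without the tax, 116 − 2p = p + 74 gives 3p = 42, so p* = $14 and q* = 88.
With the tax collected from sellers, supply shifts: qs = (p − 19.5) + 74.
Solving gives q = 75 with buyers paying $20.5 and sellers receiving $1 (the $19.5 wedge).
The less price-elastic side of the market bears the larger share of a per-unit tax.

Buyers pay $20.5; sellers receive $1; quantity = 75.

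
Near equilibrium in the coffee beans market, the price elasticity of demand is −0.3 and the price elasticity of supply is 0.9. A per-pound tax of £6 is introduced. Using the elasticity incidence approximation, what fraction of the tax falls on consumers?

Incidence ratio: consumers' share ≈ εs / (εs + |εd|) = 0.9 / (0.9 + 0.3) = 0.75.
Supply is the more elastic side, so consumers bear the larger share.

Consumers' share ≈ 0.75.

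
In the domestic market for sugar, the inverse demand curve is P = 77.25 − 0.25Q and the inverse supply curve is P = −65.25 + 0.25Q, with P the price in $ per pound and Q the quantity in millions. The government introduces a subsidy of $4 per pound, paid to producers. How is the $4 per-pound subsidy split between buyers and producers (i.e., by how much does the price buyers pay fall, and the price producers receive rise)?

Buyers gain $2 per pound; producers gain $2 per pound.

Inverting to Q(P) form: Qd = 309 − 4P; Qs = 4P + 261.
Before the subsidy: set 309 − 4P = 4P + 261 → P* = $6, Q* = 285.
With a per-unit subsidy paid to producers, each receives P + 4 per unit sold, so supply becomes Qs = 4(P + 4) + 261.
Solving gives Q = 293 with buyers paying $4 and producers receiving $8 (the $4 wedge).
Gain to buyers: $2; to producers: $2. (They sum to $4.)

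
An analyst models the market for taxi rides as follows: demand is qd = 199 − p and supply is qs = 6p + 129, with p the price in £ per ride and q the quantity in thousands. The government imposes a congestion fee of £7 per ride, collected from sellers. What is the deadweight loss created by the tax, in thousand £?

Deadweight loss = £21 thousand.

Before the tax: set 199 − p = 6p + 129 → p* = £10, q* = 189.
With the tax collected from sellers, supply shifts: qs = 6(p − 7) + 129.
New equilibrium: buyers pay £16, sellers receive £9, q = 183. (Wedge: pb − ps = 7.)
Quantity falls by |ΔQ| = |189 − 183| = 6.
DWL = ½ · t · |ΔQ| = ½ · 7 · 6 = £21.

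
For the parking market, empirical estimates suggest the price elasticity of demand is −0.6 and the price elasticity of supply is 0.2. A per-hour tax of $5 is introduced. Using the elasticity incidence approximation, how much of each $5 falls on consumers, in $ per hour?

Consumers bear ≈ $1.25 per hour.

Incidence ratio: consumers' share ≈ εs / (εs + |εd|) = 0.2 / (0.2 + 0.6) = 0.25.
So consumers bear ≈ 0.25 × $5 = $1.25; sellers bear $3.75.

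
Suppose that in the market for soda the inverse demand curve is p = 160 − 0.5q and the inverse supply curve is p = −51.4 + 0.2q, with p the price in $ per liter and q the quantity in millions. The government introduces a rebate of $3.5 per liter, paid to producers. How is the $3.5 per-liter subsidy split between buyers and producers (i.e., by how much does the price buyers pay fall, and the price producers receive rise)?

Rewrite in direct form: qd = 320 − 2p and qs = 5p + 257.
Before the subsidy: set 320 − 2p = 5p + 257 → p* = $9, q* = 302.
With a per-unit subsidy paid to producers, each receives p + 3.5 per unit sold, so supply becomes qs = 5(p + 3.5) + 257.
Solving gives q = 307 with buyers paying $6.5 and producers receiving $10 (the $3.5 wedge).
Gain to buyers: $2.5; to producers: $1. (They sum to $3.5.)

Buyers gain $2.5 per liter; producers gain $1 per liter.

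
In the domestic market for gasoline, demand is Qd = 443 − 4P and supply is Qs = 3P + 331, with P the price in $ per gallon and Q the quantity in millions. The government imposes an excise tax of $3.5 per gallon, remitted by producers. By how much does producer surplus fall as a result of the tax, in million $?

Without the tax, 443 − 4P = 3P + 331 gives 7P = 112, so P* = $16 and Q* = 379.
With the tax collected from producers, supply shifts: Qs = 3(P − 3.5) + 331.
Solving gives Q = 373 with consumers paying $17.5 and producers receiving $14 (the $3.5 wedge).
ΔPS is the trapezoid between Q = 373 and Q = 379 of height $2: ½ · (379 + 373) · 2 = $752.

Producer surplus falls by $752 million.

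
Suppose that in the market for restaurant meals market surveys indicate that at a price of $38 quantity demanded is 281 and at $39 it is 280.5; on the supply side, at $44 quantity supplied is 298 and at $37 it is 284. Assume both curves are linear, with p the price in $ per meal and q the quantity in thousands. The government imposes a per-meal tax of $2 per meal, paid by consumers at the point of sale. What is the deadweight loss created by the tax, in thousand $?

Demand slope: (280.5 − 281)/(39 − 38) = -0.5, so qd = 300 − 0.5p.
Supply slope: (284 − 298)/(37 − 44) = 2, so qs = 2p + 210.
Before the tax: set 300 − 0.5p = 2p + 210 → p* = $36, q* = 282.
With the tax collected from consumers, demand (in seller-price terms) shifts: qd = 300 − 0.5(p + 2).
Solving gives q = 281.2 with consumers paying $37.6 and sellers receiving $35.6 (the $2 wedge).
Quantity falls by |ΔQ| = |282 − 281.2| = 0.8.
DWL = ½ · t · |ΔQ| = ½ · 2 · 0.8 = $0.8.

Deadweight loss = $0.8 thousand.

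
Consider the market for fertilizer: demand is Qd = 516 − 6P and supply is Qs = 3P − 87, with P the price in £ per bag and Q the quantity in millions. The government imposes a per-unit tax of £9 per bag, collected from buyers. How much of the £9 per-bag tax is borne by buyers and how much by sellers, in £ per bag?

Buyers bear £3 per bag; sellers bear £6 per bag.

Before the tax: set 516 − 6P = 3P − 87 → P* = £67, Q* = 114.
With the tax collected from buyers, demand (in seller-price terms) shifts: Qd = 516 − 6(P + 9).
Solving gives Q = 96 with buyers paying £70 and sellers receiving £61 (the £9 wedge).
Burden on buyers: £3; on sellers: £6. (They sum to £9.)
The less price-elastic side of the market bears the larger share of a per-unit tax.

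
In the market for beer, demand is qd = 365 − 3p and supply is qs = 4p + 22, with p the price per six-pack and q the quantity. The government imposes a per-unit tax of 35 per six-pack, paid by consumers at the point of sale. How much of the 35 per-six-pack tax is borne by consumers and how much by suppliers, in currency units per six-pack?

Before the tax: set 365 − 3p = 4p + 22 → p* = 49, q* = 218.
With the tax collected from consumers, demand (in seller-price terms) shifts: qd = 365 − 3(p + 35).
Solving gives q = 158 with consumers paying 69 and suppliers receiving 34 (the 35 wedge).
Burden on consumers: 20; on suppliers: 15. (They sum to 35.)

Consumers bear 20 per six-pack; suppliers bear 15 per six-pack.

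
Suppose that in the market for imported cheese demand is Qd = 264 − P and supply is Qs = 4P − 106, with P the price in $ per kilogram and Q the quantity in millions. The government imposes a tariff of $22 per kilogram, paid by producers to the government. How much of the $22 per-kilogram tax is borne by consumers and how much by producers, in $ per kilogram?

Before the tax: set 264 − P = 4P − 106 → P* = $74, Q* = 190.
With the tax collected from producers, supply shifts: Qs = 4(P − 22) − 106.
Solving gives Q = 172.4 with consumers paying $91.6 and producers receiving $69.6 (the $22 wedge).
Burden on consumers: $17.6; on producers: $4.4. (They sum to $22.)
The less price-elastic side of the market bears the larger share of a per-unit tax.

Consumers bear $17.6 per kilogram; producers bear $4.4 per kilogram.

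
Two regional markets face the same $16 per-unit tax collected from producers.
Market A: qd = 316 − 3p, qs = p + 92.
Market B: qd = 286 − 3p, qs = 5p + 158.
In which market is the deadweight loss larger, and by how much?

Market A: pre-tax p* = $56, q* = 148; post-tax q = 136; deadweight loss = $96.
Market B: pre-tax p* = $16, q* = 238; post-tax q = 208; deadweight loss = $240.
Difference: $96 vs $240 → market B is larger by $144.

Market B, by $144.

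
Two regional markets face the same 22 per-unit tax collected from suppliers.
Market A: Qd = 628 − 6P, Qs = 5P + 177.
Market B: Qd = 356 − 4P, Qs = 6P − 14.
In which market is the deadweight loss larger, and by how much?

Market A: pre-tax P* = 41, Q* = 382; post-tax Q = 322; deadweight loss = 660.
Market B: pre-tax P* = 37, Q* = 208; post-tax Q = 155.2; deadweight loss = 580.8.
Difference: 660 vs 580.8 → market A is larger by 79.2.

Market A, by 79.2.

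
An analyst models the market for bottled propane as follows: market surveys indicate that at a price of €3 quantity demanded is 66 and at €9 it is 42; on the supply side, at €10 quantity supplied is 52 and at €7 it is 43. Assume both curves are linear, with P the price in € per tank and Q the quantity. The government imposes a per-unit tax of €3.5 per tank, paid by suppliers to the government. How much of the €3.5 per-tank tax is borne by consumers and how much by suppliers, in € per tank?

Consumers bear €1.5 per tank; suppliers bear €2 per tank.

Demand slope: (42 − 66)/(9 − 3) = -4, so Qd = 78 − 4P.
Supply slope: (43 − 52)/(7 − 10) = 3, so Qs = 3P + 22.
Without the tax, 78 − 4P = 3P + 22 gives 7P = 56, so P* = €8 and Q* = 46.
With the tax collected from suppliers, supply shifts: Qs = 3(P − 3.5) + 22.
Solving gives Q = 40 with consumers paying €9.5 and suppliers receiving €6 (the €3.5 wedge).
Burden on consumers: €1.5; on suppliers: €2. (They sum to €3.5.)
The less price-elastic side of the market bears the larger share of a per-unit tax.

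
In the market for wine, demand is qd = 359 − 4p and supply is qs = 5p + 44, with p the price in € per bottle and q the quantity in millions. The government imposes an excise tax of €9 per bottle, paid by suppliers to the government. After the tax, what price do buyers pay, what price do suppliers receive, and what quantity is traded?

Before the tax: set 359 − 4p = 5p + 44 → p* = €35, q* = 219.
With the tax collected from suppliers, supply shifts: qs = 5(p − 9) + 44.
Solving gives q = 199 with buyers paying €40 and suppliers receiving €31 (the €9 wedge).

Buyers pay €40; suppliers receive €31; quantity = 199.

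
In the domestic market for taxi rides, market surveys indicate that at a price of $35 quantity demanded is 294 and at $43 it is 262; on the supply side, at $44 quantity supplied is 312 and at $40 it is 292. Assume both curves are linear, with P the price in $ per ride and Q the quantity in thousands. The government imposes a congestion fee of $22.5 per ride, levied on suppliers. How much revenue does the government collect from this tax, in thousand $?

Tax revenue = $5220 thousand.

Demand slope: (262 − 294)/(43 − 35) = -4, so Qd = 434 − 4P.
Supply slope: (292 − 312)/(40 − 44) = 5, so Qs = 5P + 92.
Before the tax: set 434 − 4P = 5P + 92 → P* = $38, Q* = 282.
With the tax collected from suppliers, supply shifts: Qs = 5(P − 22.5) + 92.
Solving gives Q = 232 with buyers paying $50.5 and suppliers receiving $28 (the $22.5 wedge).
Revenue = t · Q = 22.5 · 232 = $5220.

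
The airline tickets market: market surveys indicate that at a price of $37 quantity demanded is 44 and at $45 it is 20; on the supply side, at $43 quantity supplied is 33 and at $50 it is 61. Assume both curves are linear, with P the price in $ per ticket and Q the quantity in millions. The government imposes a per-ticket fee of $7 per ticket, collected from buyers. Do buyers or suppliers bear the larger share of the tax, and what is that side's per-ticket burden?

Demand slope: (20 − 44)/(45 − 37) = -3, so Qd = 155 − 3P.
Supply slope: (61 − 33)/(50 − 43) = 4, so Qs = 4P − 139.
Without the tax, 155 − 3P = 4P − 139 gives 7P = 294, so P* = $42 and Q* = 29.
With the tax collected from buyers, demand (in seller-price terms) shifts: Qd = 155 − 3(P + 7).
Solving gives Q = 17 with buyers paying $46 and suppliers receiving $39 (the $7 wedge).
Per-ticket burden: buyers $4, suppliers $3.
Buyers take the larger share because demand is less price-elastic here (demand slope 3 vs supply slope 4).
The less price-elastic side of the market bears the larger share of a per-unit tax.

Buyers bear the larger share: $4 per ticket.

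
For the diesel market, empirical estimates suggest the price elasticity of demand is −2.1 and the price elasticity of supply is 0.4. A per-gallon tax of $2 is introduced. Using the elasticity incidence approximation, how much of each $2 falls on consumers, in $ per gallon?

Consumers bear ≈ $0.32 per gallon.

Incidence ratio: consumers' share ≈ εs / (εs + |εd|) = 0.4 / (0.4 + 2.1) = 0.16.
So consumers bear ≈ 0.16 × $2 = $0.32; suppliers bear $1.68.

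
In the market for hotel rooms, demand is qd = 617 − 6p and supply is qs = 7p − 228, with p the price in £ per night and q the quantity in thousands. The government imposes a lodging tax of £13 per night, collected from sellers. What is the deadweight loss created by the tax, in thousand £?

Deadweight loss = £273 thousand.

Without the tax, 617 − 6p = 7p − 228 gives 13p = 845, so p* = £65 and q* = 227.
With the tax collected from sellers, supply shifts: qs = 7(p − 13) − 228.
New equilibrium: buyers pay £72, sellers receive £59, q = 185. (Wedge: pb − ps = 13.)
Quantity falls by |ΔQ| = |227 − 185| = 42.
DWL = ½ · t · |ΔQ| = ½ · 13 · 42 = £273.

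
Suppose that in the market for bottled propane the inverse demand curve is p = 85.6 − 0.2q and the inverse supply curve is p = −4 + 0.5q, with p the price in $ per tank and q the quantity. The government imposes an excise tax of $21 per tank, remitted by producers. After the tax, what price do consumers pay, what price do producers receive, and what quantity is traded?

Consumers pay $66; producers receive $45; quantity = 98.

Rewrite in direct form: qd = 428 − 5p and qs = 2p + 8.
Without the tax, 428 − 5p = 2p + 8 gives 7p = 420, so p* = $60 and q* = 128.
With the tax collected from producers, supply shifts: qs = 2(p − 21) + 8.
New equilibrium: consumers pay $66, producers receive $45, q = 98. (Wedge: pb − ps = 21.)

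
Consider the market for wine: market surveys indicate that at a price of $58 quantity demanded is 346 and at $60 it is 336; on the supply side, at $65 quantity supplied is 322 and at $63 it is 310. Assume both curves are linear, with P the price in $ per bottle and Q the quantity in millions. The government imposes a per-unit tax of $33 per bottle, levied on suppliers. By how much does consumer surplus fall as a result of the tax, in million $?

Consumer surplus falls by $4878 million.

Demand slope: (336 − 346)/(60 − 58) = -5, so Qd = 636 − 5P.
Supply slope: (310 − 322)/(63 − 65) = 6, so Qs = 6P − 68.
Without the tax, 636 − 5P = 6P − 68 gives 11P = 704, so P* = $64 and Q* = 316.
With the tax collected from suppliers, supply shifts: Qs = 6(P − 33) − 68.
New equilibrium: buyers pay $82, suppliers receive $49, Q = 226. (Wedge: Pb − Ps = 33.)
ΔCS is the trapezoid between Q = 226 and Q = 316 of height $18: ½ · (316 + 226) · 18 = $4878.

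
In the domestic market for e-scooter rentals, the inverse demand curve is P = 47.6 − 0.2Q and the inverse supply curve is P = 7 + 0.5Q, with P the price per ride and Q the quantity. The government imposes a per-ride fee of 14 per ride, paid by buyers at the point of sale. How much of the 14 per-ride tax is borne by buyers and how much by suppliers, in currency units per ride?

Buyers bear 4 per ride; suppliers bear 10 per ride.

Inverting to Q(P) form: Qd = 238 − 5P; Qs = 2P − 14.
Without the tax, 238 − 5P = 2P − 14 gives 7P = 252, so P* = 36 and Q* = 58.
With the tax collected from buyers, demand (in seller-price terms) shifts: Qd = 238 − 5(P + 14).
New equilibrium: buyers pay 40, suppliers receive 26, Q = 38. (Wedge: Pb − Ps = 14.)
Burden on buyers: 4; on suppliers: 10. (They sum to 14.)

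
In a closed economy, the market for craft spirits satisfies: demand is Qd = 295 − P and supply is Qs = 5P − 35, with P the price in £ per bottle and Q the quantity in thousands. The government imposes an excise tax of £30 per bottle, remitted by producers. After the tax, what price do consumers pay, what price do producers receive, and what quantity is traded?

Before the tax: set 295 − P = 5P − 35 → P* = £55, Q* = 240.
With the tax collected from producers, supply shifts: Qs = 5(P − 30) − 35.
Solving gives Q = 215 with consumers paying £80 and producers receiving £50 (the £30 wedge).
The less price-elastic side of the market bears the larger share of a per-unit tax.

Consumers pay £80; producers receive £50; quantity = 215.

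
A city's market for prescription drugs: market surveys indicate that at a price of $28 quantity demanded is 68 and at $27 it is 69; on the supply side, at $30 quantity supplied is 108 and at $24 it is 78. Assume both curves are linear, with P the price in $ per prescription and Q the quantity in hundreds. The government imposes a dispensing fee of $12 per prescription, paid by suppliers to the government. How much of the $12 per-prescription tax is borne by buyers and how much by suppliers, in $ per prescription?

Demand slope: (69 − 68)/(27 − 28) = -1, so Qd = 96 − P.
Supply slope: (78 − 108)/(24 − 30) = 5, so Qs = 5P − 42.
Before the tax: set 96 − P = 5P − 42 → P* = $23, Q* = 73.
With the tax collected from suppliers, supply shifts: Qs = 5(P − 12) − 42.
New equilibrium: buyers pay $33, suppliers receive $21, Q = 63. (Wedge: Pb − Ps = 12.)
Burden on buyers: $10; on suppliers: $2. (They sum to $12.)
The less price-elastic side of the market bears the larger share of a per-unit tax.

Buyers bear $10 per prescription; suppliers bear $2 per prescription.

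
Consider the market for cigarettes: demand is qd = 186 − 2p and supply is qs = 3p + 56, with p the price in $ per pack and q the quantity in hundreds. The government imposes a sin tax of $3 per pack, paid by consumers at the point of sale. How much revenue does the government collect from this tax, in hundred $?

Tax revenue = $391.2 hundred.

Before the tax: set 186 − 2p = 3p + 56 → p* = $26, q* = 134.
With the tax collected from consumers, demand (in seller-price terms) shifts: qd = 186 − 2(p + 3).
Solving gives q = 130.4 with consumers paying $27.8 and producers receiving $24.8 (the $3 wedge).
Revenue = t · Q = 3 · 130.4 = $391.2.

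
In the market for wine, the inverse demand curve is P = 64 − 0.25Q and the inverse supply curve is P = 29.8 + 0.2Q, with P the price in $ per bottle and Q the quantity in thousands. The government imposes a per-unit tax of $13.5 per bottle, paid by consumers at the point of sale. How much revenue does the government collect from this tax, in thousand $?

Rewrite in direct form: Qd = 256 − 4P and Qs = 5P − 149.
Before the tax: set 256 − 4P = 5P − 149 → P* = $45, Q* = 76.
With the tax collected from consumers, demand (in seller-price terms) shifts: Qd = 256 − 4(P + 13.5).
New equilibrium: consumers pay $52.5, sellers receive $39, Q = 46. (Wedge: Pb − Ps = 13.5.)
Revenue = t · Q = 13.5 · 46 = $621.

Tax revenue = $621 thousand.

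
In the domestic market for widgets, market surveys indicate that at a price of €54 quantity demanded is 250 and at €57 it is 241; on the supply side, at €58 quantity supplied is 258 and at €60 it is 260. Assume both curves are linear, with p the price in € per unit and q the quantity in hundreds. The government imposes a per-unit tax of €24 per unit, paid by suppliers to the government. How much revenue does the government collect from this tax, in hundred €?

Tax revenue = €5640 hundred.

Demand slope: (241 − 250)/(57 − 54) = -3, so qd = 412 − 3p.
Supply slope: (260 − 258)/(60 − 58) = 1, so qs = p + 200.
Without the tax, 412 − 3p = p + 200 gives 4p = 212, so p* = €53 and q* = 253.
With the tax collected from suppliers, supply shifts: qs = (p − 24) + 200.
New equilibrium: buyers pay €59, suppliers receive €35, q = 235. (Wedge: pb − ps = 24.)
Revenue = t · Q = 24 · 235 = €5640.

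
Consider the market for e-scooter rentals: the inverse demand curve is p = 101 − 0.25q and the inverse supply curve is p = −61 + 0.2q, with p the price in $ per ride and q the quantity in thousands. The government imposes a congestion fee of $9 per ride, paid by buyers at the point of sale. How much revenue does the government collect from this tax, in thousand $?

Rewrite in direct form: qd = 404 − 4p and qs = 5p + 305.
Without the tax, 404 − 4p = 5p + 305 gives 9p = 99, so p* = $11 and q* = 360.
With the tax collected from buyers, demand (in seller-price terms) shifts: qd = 404 − 4(p + 9).
Solving gives q = 340 with buyers paying $16 and sellers receiving $7 (the $9 wedge).
Revenue = t · Q = 9 · 340 = $3060.

Tax revenue = $3060 thousand.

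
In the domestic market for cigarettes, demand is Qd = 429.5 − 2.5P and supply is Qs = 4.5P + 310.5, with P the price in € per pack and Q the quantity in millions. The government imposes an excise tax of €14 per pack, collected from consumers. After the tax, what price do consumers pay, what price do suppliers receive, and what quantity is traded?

Without the tax, 429.5 − 2.5P = 4.5P + 310.5 gives 7P = 119, so P* = €17 and Q* = 387.
With the tax collected from consumers, demand (in seller-price terms) shifts: Qd = 429.5 − 2.5(P + 14).
Solving gives Q = 364.5 with consumers paying €26 and suppliers receiving €12 (the €14 wedge).
The less price-elastic side of the market bears the larger share of a per-unit tax.

Consumers pay €26; suppliers receive €12; quantity = 364.5.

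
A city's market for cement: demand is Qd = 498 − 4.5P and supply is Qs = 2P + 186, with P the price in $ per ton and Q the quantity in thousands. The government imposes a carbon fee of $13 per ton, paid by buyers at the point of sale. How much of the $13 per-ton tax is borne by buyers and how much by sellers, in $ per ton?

Before the tax: set 498 − 4.5P = 2P + 186 → P* = $48, Q* = 282.
With the tax collected from buyers, demand (in seller-price terms) shifts: Qd = 498 − 4.5(P + 13).
New equilibrium: buyers pay $52, sellers receive $39, Q = 264. (Wedge: Pb − Ps = 13.)
Burden on buyers: $4; on sellers: $9. (They sum to $13.)
The less price-elastic side of the market bears the larger share of a per-unit tax.

Buyers bear $4 per ton; sellers bear $9 per ton.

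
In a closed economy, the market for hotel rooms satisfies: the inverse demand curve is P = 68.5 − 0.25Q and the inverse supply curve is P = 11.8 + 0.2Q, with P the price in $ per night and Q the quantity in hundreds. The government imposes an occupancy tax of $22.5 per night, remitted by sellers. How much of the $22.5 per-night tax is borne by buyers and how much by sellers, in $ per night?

Rewrite in direct form: Qd = 274 − 4P and Qs = 5P − 59.
Without the tax, 274 − 4P = 5P − 59 gives 9P = 333, so P* = $37 and Q* = 126.
With the tax collected from sellers, supply shifts: Qs = 5(P − 22.5) − 59.
New equilibrium: buyers pay $49.5, sellers receive $27, Q = 76. (Wedge: Pb − Ps = 22.5.)
Burden on buyers: $12.5; on sellers: $10. (They sum to $22.5.)

Buyers bear $12.5 per night; sellers bear $10 per night.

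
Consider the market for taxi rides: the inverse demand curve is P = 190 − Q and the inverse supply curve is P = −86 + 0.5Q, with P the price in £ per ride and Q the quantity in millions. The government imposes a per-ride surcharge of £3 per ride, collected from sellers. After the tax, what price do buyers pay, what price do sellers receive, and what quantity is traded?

Rewrite in direct form: Qd = 190 − P and Qs = 2P + 172.
Without the tax, 190 − P = 2P + 172 gives 3P = 18, so P* = £6 and Q* = 184.
With the tax collected from sellers, supply shifts: Qs = 2(P − 3) + 172.
Solving gives Q = 182 with buyers paying £8 and sellers receiving £5 (the £3 wedge).
The less price-elastic side of the market bears the larger share of a per-unit tax.

Buyers pay £8; sellers receive £5; quantity = 182.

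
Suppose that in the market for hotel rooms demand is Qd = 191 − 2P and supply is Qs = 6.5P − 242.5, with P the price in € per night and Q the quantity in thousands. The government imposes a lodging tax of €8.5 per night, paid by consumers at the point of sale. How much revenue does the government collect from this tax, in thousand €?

Without the tax, 191 − 2P = 6.5P − 242.5 gives 8.5P = 433.5, so P* = €51 and Q* = 89.
With the tax collected from consumers, demand (in seller-price terms) shifts: Qd = 191 − 2(P + 8.5).
Solving gives Q = 76 with consumers paying €57.5 and sellers receiving €49 (the €8.5 wedge).
Revenue = t · Q = 8.5 · 76 = €646.

Tax revenue = €646 thousand.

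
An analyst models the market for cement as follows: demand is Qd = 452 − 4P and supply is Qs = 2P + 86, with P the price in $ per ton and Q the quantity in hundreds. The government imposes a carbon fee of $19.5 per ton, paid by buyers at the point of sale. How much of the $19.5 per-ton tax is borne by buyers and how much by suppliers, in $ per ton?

Without the tax, 452 − 4P = 2P + 86 gives 6P = 366, so P* = $61 and Q* = 208.
With the tax collected from buyers, demand (in seller-price terms) shifts: Qd = 452 − 4(P + 19.5).
Solving gives Q = 182 with buyers paying $67.5 and suppliers receiving $48 (the $19.5 wedge).
Burden on buyers: $6.5; on suppliers: $13. (They sum to $19.5.)
The less price-elastic side of the market bears the larger share of a per-unit tax.

Buyers bear $6.5 per ton; suppliers bear $13 per ton.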